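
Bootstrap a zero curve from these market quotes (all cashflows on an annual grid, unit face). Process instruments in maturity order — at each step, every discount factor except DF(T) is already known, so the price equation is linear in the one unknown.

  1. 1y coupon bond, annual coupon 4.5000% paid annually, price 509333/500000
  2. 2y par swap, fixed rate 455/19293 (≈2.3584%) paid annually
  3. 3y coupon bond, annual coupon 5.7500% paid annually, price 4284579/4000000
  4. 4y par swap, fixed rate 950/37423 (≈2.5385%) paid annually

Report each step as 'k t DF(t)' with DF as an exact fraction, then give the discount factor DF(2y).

step 1 [1y] bond c/1=9/200: DF=(509333/500000 − 9/200·(0))/(1+9/200) = 2437/2500 ≈ 0.974800
step 2 [2y] swap r/1=455/19293: DF=(1 − 455/19293·(0.974800))/(1+455/19293) = 1909/2000 ≈ 0.954500
step 3 [3y] bond c/1=23/400: DF=(4284579/4000000 − 23/400·(0.974800+0.954500))/(1+23/400) = 227/250 ≈ 0.908000
step 4 [4y] swap r/1=950/37423: DF=(1 − 950/37423·(0.974800+0.954500+0.908000))/(1+950/37423) = 181/200 ≈ 0.905000

1 1 2437/2500
2 2 1909/2000
3 3 227/250
4 4 181/200
DF(2y) = 1909/2000 ≈ 0.954500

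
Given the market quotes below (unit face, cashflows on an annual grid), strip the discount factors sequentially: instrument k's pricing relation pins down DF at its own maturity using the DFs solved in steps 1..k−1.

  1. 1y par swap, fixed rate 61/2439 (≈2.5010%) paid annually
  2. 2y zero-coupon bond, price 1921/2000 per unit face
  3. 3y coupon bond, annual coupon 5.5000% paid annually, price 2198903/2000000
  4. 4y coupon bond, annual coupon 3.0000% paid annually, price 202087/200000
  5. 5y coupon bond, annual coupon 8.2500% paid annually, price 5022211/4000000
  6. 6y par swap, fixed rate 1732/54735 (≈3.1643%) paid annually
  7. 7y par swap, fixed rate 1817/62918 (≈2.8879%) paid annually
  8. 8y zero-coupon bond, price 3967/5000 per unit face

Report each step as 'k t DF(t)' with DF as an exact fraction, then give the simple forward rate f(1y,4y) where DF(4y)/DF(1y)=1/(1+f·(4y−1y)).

1 1 2439/2500
2 2 1921/2000
3 3 2353/2500
4 4 2243/2500
5 5 4361/5000
6 6 2067/2500
7 7 8183/10000
8 8 3967/5000
f(1y,4y) = ((2439/2500)/(2243/2500) − 1)/(3) = 196/6729 ≈ 2.9128%

step 1 [1y] swap r/1=61/2439: DF=(1 − 61/2439·(0))/(1+61/2439) = 2439/2500 ≈ 0.975600
step 2 [2y] zero: DF = P = 1921/2000 ≈ 0.960500
step 3 [3y] bond c/1=11/200: DF=(2198903/2000000 − 11/200·(0.975600+0.960500))/(1+11/200) = 2353/2500 ≈ 0.941200
step 4 [4y] bond c/1=3/100: DF=(202087/200000 − 3/100·(0.975600+0.960500+0.941200))/(1+3/100) = 2243/2500 ≈ 0.897200
step 5 [5y] bond c/1=33/400: DF=(5022211/4000000 − 33/400·(0.975600+0.960500+0.941200+0.897200))/(1+33/400) = 4361/5000 ≈ 0.872200
step 6 [6y] swap r/1=1732/54735: DF=(1 − 1732/54735·(0.975600+0.960500+0.941200+0.897200+0.872200))/(1+1732/54735) = 2067/2500 ≈ 0.826800
step 7 [7y] swap r/1=1817/62918: DF=(1 − 1817/62918·(0.975600+0.960500+0.941200+0.897200+0.872200+0.826800))/(1+1817/62918) = 8183/10000 ≈ 0.818300
step 8 [8y] zero: DF = P = 3967/5000 ≈ 0.793400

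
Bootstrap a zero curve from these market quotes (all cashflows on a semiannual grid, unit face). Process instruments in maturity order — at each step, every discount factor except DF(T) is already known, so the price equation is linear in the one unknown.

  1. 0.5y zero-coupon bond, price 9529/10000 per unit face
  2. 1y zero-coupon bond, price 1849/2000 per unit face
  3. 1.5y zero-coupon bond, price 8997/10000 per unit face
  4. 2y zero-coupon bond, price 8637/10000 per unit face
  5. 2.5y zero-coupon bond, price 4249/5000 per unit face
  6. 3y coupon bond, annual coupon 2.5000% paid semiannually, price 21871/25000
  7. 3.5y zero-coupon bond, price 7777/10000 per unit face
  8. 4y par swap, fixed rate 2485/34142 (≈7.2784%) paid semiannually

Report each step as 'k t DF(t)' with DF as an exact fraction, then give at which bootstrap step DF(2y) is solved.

1 1/2 9529/10000
2 1 1849/2000
3 3/2 8997/10000
4 2 8637/10000
5 5/2 4249/5000
6 3 4043/5000
7 7/2 7777/10000
8 4 1503/2000
DF(2y) is solved at step 4

step 1 [0.5y] zero: DF = P = 9529/10000 ≈ 0.952900
step 2 [1y] zero: DF = P = 1849/2000 ≈ 0.924500
step 3 [1.5y] zero: DF = P = 8997/10000 ≈ 0.899700
step 4 [2y] zero: DF = P = 8637/10000 ≈ 0.863700
step 5 [2.5y] zero: DF = P = 4249/5000 ≈ 0.849800
step 6 [3y] bond c/2=1/80: DF=(21871/25000 − 1/80·(0.952900+0.924500+0.899700+0.863700+0.849800))/(1+1/80) = 4043/5000 ≈ 0.808600
step 7 [3.5y] zero: DF = P = 7777/10000 ≈ 0.777700
step 8 [4y] swap r/2=2485/68284: DF=(1 − 2485/68284·(0.952900+0.924500+0.899700+0.863700+0.849800+0.808600+0.777700))/(1+2485/68284) = 1503/2000 ≈ 0.751500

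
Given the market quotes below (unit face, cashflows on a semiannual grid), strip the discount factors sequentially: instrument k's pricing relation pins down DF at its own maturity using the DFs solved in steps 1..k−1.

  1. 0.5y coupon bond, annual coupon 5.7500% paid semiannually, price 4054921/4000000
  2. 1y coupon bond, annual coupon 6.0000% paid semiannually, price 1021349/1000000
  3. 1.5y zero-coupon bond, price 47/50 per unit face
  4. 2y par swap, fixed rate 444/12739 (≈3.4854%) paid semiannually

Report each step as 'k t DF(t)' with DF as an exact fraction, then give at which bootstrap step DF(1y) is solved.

1 1/2 4927/5000
2 1 9629/10000
3 3/2 47/50
4 2 4667/5000
DF(1y) is solved at step 2

step 1 [0.5y] bond c/2=23/800: DF=(4054921/4000000 − 23/800·(0))/(1+23/800) = 4927/5000 ≈ 0.985400
step 2 [1y] bond c/2=3/100: DF=(1021349/1000000 − 3/100·(0.985400))/(1+3/100) = 9629/10000 ≈ 0.962900
step 3 [1.5y] zero: DF = P = 47/50 ≈ 0.940000
step 4 [2y] swap r/2=222/12739: DF=(1 − 222/12739·(0.985400+0.962900+0.940000))/(1+222/12739) = 4667/5000 ≈ 0.933400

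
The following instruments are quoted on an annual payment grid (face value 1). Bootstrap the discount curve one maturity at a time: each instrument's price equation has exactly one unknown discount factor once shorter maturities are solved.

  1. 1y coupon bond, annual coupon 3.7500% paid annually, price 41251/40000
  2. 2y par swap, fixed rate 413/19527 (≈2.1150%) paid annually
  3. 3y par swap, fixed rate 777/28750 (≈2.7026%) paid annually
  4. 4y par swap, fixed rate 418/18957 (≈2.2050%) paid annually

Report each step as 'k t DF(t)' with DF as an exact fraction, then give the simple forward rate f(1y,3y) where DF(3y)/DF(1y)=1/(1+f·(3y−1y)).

step 1 [1y] bond c/1=3/80: DF=(41251/40000 − 3/80·(0))/(1+3/80) = 497/500 ≈ 0.994000
step 2 [2y] swap r/1=413/19527: DF=(1 − 413/19527·(0.994000))/(1+413/19527) = 9587/10000 ≈ 0.958700
step 3 [3y] swap r/1=777/28750: DF=(1 − 777/28750·(0.994000+0.958700))/(1+777/28750) = 9223/10000 ≈ 0.922300
step 4 [4y] swap r/1=418/18957: DF=(1 − 418/18957·(0.994000+0.958700+0.922300))/(1+418/18957) = 2291/2500 ≈ 0.916400

1 1 497/500
2 2 9587/10000
3 3 9223/10000
4 4 2291/2500
f(1y,3y) = ((497/500)/(9223/10000) − 1)/(2) = 717/18446 ≈ 3.8870%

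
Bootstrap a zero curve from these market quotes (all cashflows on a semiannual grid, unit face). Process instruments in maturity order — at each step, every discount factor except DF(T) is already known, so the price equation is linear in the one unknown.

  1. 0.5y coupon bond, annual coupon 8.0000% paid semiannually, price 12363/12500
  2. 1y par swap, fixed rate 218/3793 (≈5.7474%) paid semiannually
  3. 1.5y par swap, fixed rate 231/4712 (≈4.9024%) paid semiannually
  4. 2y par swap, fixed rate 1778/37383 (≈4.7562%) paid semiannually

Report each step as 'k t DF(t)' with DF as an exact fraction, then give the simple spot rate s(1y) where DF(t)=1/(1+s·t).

1 1/2 951/1000
2 1 1891/2000
3 3/2 9307/10000
4 2 9111/10000
s(1y) = (1/(1891/2000) − 1)/(1) = 109/1891 ≈ 5.7641%

step 1 [0.5y] bond c/2=1/25: DF=(12363/12500 − 1/25·(0))/(1+1/25) = 951/1000 ≈ 0.951000
step 2 [1y] swap r/2=109/3793: DF=(1 − 109/3793·(0.951000))/(1+109/3793) = 1891/2000 ≈ 0.945500
step 3 [1.5y] swap r/2=231/9424: DF=(1 − 231/9424·(0.951000+0.945500))/(1+231/9424) = 9307/10000 ≈ 0.930700
step 4 [2y] swap r/2=889/37383: DF=(1 − 889/37383·(0.951000+0.945500+0.930700))/(1+889/37383) = 9111/10000 ≈ 0.911100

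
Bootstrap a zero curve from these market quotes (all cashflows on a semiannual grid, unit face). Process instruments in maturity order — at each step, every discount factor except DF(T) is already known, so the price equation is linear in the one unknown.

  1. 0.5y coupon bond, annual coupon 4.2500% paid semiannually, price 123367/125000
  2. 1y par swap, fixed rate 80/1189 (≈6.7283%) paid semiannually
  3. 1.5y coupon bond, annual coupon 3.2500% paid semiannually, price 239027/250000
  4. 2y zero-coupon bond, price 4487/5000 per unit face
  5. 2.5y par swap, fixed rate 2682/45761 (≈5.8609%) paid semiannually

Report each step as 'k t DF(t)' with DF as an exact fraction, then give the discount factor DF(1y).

1 1/2 604/625
2 1 117/125
3 3/2 569/625
4 2 4487/5000
5 5/2 8659/10000
DF(1y) = 117/125 ≈ 0.936000

step 1 [0.5y] bond c/2=17/800: DF=(123367/125000 − 17/800·(0))/(1+17/800) = 604/625 ≈ 0.966400
step 2 [1y] swap r/2=40/1189: DF=(1 − 40/1189·(0.966400))/(1+40/1189) = 117/125 ≈ 0.936000
step 3 [1.5y] bond c/2=13/800: DF=(239027/250000 − 13/800·(0.966400+0.936000))/(1+13/800) = 569/625 ≈ 0.910400
step 4 [2y] zero: DF = P = 4487/5000 ≈ 0.897400
step 5 [2.5y] swap r/2=1341/45761: DF=(1 − 1341/45761·(0.966400+0.936000+0.910400+0.897400))/(1+1341/45761) = 8659/10000 ≈ 0.865900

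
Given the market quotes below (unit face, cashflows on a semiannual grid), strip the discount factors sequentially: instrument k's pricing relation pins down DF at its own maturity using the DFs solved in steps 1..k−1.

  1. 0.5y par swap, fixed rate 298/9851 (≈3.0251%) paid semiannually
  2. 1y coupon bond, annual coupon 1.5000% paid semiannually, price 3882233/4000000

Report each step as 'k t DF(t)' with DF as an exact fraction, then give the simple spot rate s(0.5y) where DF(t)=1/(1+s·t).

1 1/2 9851/10000
2 1 239/250
s(0.5y) = (1/(9851/10000) − 1)/(1/2) = 298/9851 ≈ 3.0251%

step 1 [0.5y] swap r/2=149/9851: DF=(1 − 149/9851·(0))/(1+149/9851) = 9851/10000 ≈ 0.985100
step 2 [1y] bond c/2=3/400: DF=(3882233/4000000 − 3/400·(0.985100))/(1+3/400) = 239/250 ≈ 0.956000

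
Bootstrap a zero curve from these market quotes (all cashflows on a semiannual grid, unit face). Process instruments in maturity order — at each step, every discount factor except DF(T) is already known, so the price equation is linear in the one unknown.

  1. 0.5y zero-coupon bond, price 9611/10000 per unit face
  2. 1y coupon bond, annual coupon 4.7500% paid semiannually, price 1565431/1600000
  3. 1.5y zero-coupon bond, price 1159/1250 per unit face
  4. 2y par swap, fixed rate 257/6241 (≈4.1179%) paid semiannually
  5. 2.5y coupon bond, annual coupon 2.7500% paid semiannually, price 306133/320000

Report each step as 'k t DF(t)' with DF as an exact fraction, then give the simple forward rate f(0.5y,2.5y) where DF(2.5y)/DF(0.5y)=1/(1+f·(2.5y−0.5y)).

step 1 [0.5y] zero: DF = P = 9611/10000 ≈ 0.961100
step 2 [1y] bond c/2=19/800: DF=(1565431/1600000 − 19/800·(0.961100))/(1+19/800) = 4667/5000 ≈ 0.933400
step 3 [1.5y] zero: DF = P = 1159/1250 ≈ 0.927200
step 4 [2y] swap r/2=257/12482: DF=(1 − 257/12482·(0.961100+0.933400+0.927200))/(1+257/12482) = 9229/10000 ≈ 0.922900
step 5 [2.5y] bond c/2=11/800: DF=(306133/320000 − 11/800·(0.961100+0.933400+0.927200+0.922900))/(1+11/800) = 8929/10000 ≈ 0.892900

1 1/2 9611/10000
2 1 4667/5000
3 3/2 1159/1250
4 2 9229/10000
5 5/2 8929/10000
f(0.5y,2.5y) = ((9611/10000)/(8929/10000) − 1)/(2) = 341/8929 ≈ 3.8190%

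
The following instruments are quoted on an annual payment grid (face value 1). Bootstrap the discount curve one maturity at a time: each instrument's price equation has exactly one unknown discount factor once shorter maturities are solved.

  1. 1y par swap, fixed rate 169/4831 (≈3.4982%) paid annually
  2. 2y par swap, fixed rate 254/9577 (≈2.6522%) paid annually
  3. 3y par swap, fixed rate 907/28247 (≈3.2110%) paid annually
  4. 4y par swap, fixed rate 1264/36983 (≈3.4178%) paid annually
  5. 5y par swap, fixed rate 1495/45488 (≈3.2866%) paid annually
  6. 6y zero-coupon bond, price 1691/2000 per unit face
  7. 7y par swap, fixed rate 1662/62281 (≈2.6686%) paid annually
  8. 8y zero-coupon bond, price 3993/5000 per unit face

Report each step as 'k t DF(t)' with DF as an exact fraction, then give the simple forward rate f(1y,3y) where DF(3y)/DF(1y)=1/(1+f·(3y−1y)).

step 1 [1y] swap r/1=169/4831: DF=(1 − 169/4831·(0))/(1+169/4831) = 4831/5000 ≈ 0.966200
step 2 [2y] swap r/1=254/9577: DF=(1 − 254/9577·(0.966200))/(1+254/9577) = 2373/2500 ≈ 0.949200
step 3 [3y] swap r/1=907/28247: DF=(1 − 907/28247·(0.966200+0.949200))/(1+907/28247) = 9093/10000 ≈ 0.909300
step 4 [4y] swap r/1=1264/36983: DF=(1 − 1264/36983·(0.966200+0.949200+0.909300))/(1+1264/36983) = 546/625 ≈ 0.873600
step 5 [5y] swap r/1=1495/45488: DF=(1 − 1495/45488·(0.966200+0.949200+0.909300+0.873600))/(1+1495/45488) = 1701/2000 ≈ 0.850500
step 6 [6y] zero: DF = P = 1691/2000 ≈ 0.845500
step 7 [7y] swap r/1=1662/62281: DF=(1 − 1662/62281·(0.966200+0.949200+0.909300+0.873600+0.850500+0.845500))/(1+1662/62281) = 4169/5000 ≈ 0.833800
step 8 [8y] zero: DF = P = 3993/5000 ≈ 0.798600

1 1 4831/5000
2 2 2373/2500
3 3 9093/10000
4 4 546/625
5 5 1701/2000
6 6 1691/2000
7 7 4169/5000
8 8 3993/5000
f(1y,3y) = ((4831/5000)/(9093/10000) − 1)/(2) = 569/18186 ≈ 3.1288%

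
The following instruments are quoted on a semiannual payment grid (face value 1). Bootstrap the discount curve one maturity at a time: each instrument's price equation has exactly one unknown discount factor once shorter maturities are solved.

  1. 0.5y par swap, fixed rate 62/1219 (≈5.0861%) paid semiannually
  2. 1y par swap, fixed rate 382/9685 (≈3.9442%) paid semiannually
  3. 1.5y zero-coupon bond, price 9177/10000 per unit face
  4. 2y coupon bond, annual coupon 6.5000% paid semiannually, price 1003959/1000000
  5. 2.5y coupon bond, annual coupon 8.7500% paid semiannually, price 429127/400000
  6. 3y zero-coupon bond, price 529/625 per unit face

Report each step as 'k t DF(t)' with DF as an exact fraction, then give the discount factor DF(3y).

step 1 [0.5y] swap r/2=31/1219: DF=(1 − 31/1219·(0))/(1+31/1219) = 1219/1250 ≈ 0.975200
step 2 [1y] swap r/2=191/9685: DF=(1 − 191/9685·(0.975200))/(1+191/9685) = 4809/5000 ≈ 0.961800
step 3 [1.5y] zero: DF = P = 9177/10000 ≈ 0.917700
step 4 [2y] bond c/2=13/400: DF=(1003959/1000000 − 13/400·(0.975200+0.961800+0.917700))/(1+13/400) = 353/400 ≈ 0.882500
step 5 [2.5y] bond c/2=7/160: DF=(429127/400000 − 7/160·(0.975200+0.961800+0.917700+0.882500))/(1+7/160) = 1089/1250 ≈ 0.871200
step 6 [3y] zero: DF = P = 529/625 ≈ 0.846400

1 1/2 1219/1250
2 1 4809/5000
3 3/2 9177/10000
4 2 353/400
5 5/2 1089/1250
6 3 529/625
DF(3y) = 529/625 ≈ 0.846400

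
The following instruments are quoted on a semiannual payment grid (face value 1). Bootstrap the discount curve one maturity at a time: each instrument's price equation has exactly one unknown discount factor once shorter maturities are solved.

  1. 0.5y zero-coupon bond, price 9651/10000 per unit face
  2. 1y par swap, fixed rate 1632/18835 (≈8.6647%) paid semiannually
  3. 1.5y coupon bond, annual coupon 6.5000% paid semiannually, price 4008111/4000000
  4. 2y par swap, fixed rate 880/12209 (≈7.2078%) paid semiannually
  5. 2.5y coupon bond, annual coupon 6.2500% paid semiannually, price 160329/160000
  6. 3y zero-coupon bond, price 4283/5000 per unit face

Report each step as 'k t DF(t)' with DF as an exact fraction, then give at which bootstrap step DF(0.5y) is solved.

step 1 [0.5y] zero: DF = P = 9651/10000 ≈ 0.965100
step 2 [1y] swap r/2=816/18835: DF=(1 − 816/18835·(0.965100))/(1+816/18835) = 574/625 ≈ 0.918400
step 3 [1.5y] bond c/2=13/400: DF=(4008111/4000000 − 13/400·(0.965100+0.918400))/(1+13/400) = 1139/1250 ≈ 0.911200
step 4 [2y] swap r/2=440/12209: DF=(1 − 440/12209·(0.965100+0.918400+0.911200))/(1+440/12209) = 217/250 ≈ 0.868000
step 5 [2.5y] bond c/2=1/32: DF=(160329/160000 − 1/32·(0.965100+0.918400+0.911200+0.868000))/(1+1/32) = 8607/10000 ≈ 0.860700
step 6 [3y] zero: DF = P = 4283/5000 ≈ 0.856600

1 1/2 9651/10000
2 1 574/625
3 3/2 1139/1250
4 2 217/250
5 5/2 8607/10000
6 3 4283/5000
DF(0.5y) is solved at step 1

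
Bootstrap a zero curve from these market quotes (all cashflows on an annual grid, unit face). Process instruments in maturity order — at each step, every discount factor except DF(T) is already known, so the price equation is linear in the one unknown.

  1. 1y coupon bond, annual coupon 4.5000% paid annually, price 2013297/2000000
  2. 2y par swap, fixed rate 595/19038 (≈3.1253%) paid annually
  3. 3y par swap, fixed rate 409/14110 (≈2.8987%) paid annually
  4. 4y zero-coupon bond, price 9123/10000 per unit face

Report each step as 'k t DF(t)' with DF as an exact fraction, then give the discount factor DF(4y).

1 1 9633/10000
2 2 1881/2000
3 3 4591/5000
4 4 9123/10000
DF(4y) = 9123/10000 ≈ 0.912300

step 1 [1y] bond c/1=9/200: DF=(2013297/2000000 − 9/200·(0))/(1+9/200) = 9633/10000 ≈ 0.963300
step 2 [2y] swap r/1=595/19038: DF=(1 − 595/19038·(0.963300))/(1+595/19038) = 1881/2000 ≈ 0.940500
step 3 [3y] swap r/1=409/14110: DF=(1 − 409/14110·(0.963300+0.940500))/(1+409/14110) = 4591/5000 ≈ 0.918200
step 4 [4y] zero: DF = P = 9123/10000 ≈ 0.912300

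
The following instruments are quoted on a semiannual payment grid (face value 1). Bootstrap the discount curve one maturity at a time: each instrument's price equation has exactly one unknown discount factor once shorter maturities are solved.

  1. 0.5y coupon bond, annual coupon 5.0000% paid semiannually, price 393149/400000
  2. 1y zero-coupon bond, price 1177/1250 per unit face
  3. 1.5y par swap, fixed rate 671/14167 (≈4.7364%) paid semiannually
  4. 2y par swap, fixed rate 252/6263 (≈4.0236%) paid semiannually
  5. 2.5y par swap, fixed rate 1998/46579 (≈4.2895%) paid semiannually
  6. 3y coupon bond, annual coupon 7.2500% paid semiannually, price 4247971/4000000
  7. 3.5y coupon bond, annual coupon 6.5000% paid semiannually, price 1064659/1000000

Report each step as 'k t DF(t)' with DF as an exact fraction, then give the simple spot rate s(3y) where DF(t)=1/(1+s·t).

1 1/2 9589/10000
2 1 1177/1250
3 3/2 9329/10000
4 2 2311/2500
5 5/2 9001/10000
6 3 8619/10000
7 7/2 4287/5000
s(3y) = (1/(8619/10000) − 1)/(3) = 1381/25857 ≈ 5.3409%

step 1 [0.5y] bond c/2=1/40: DF=(393149/400000 − 1/40·(0))/(1+1/40) = 9589/10000 ≈ 0.958900
step 2 [1y] zero: DF = P = 1177/1250 ≈ 0.941600
step 3 [1.5y] swap r/2=671/28334: DF=(1 − 671/28334·(0.958900+0.941600))/(1+671/28334) = 9329/10000 ≈ 0.932900
step 4 [2y] swap r/2=126/6263: DF=(1 − 126/6263·(0.958900+0.941600+0.932900))/(1+126/6263) = 2311/2500 ≈ 0.924400
step 5 [2.5y] swap r/2=999/46579: DF=(1 − 999/46579·(0.958900+0.941600+0.932900+0.924400))/(1+999/46579) = 9001/10000 ≈ 0.900100
step 6 [3y] bond c/2=29/800: DF=(4247971/4000000 − 29/800·(0.958900+0.941600+0.932900+0.924400+0.900100))/(1+29/800) = 8619/10000 ≈ 0.861900
step 7 [3.5y] bond c/2=13/400: DF=(1064659/1000000 − 13/400·(0.958900+0.941600+0.932900+0.924400+0.900100+0.861900))/(1+13/400) = 4287/5000 ≈ 0.857400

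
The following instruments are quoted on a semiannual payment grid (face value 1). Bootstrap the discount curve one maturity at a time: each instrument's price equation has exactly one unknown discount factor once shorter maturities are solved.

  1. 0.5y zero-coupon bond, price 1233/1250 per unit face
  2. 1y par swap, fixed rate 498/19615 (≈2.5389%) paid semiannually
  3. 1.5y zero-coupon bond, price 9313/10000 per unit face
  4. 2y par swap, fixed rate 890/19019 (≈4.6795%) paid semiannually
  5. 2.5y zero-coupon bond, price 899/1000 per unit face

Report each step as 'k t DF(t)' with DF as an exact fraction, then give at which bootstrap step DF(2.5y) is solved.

step 1 [0.5y] zero: DF = P = 1233/1250 ≈ 0.986400
step 2 [1y] swap r/2=249/19615: DF=(1 − 249/19615·(0.986400))/(1+249/19615) = 9751/10000 ≈ 0.975100
step 3 [1.5y] zero: DF = P = 9313/10000 ≈ 0.931300
step 4 [2y] swap r/2=445/19019: DF=(1 − 445/19019·(0.986400+0.975100+0.931300))/(1+445/19019) = 911/1000 ≈ 0.911000
step 5 [2.5y] zero: DF = P = 899/1000 ≈ 0.899000

1 1/2 1233/1250
2 1 9751/10000
3 3/2 9313/10000
4 2 911/1000
5 5/2 899/1000
DF(2.5y) is solved at step 5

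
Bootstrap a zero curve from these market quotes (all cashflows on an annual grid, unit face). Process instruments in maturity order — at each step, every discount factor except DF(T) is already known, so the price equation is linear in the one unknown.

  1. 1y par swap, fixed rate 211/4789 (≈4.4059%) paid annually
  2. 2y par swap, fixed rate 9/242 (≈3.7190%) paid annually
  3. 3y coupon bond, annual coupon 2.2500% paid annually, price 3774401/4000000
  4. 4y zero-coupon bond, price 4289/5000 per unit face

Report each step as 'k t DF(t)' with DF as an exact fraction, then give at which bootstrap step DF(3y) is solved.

step 1 [1y] swap r/1=211/4789: DF=(1 − 211/4789·(0))/(1+211/4789) = 4789/5000 ≈ 0.957800
step 2 [2y] swap r/1=9/242: DF=(1 − 9/242·(0.957800))/(1+9/242) = 4649/5000 ≈ 0.929800
step 3 [3y] bond c/1=9/400: DF=(3774401/4000000 − 9/400·(0.957800+0.929800))/(1+9/400) = 8813/10000 ≈ 0.881300
step 4 [4y] zero: DF = P = 4289/5000 ≈ 0.857800

1 1 4789/5000
2 2 4649/5000
3 3 8813/10000
4 4 4289/5000
DF(3y) is solved at step 3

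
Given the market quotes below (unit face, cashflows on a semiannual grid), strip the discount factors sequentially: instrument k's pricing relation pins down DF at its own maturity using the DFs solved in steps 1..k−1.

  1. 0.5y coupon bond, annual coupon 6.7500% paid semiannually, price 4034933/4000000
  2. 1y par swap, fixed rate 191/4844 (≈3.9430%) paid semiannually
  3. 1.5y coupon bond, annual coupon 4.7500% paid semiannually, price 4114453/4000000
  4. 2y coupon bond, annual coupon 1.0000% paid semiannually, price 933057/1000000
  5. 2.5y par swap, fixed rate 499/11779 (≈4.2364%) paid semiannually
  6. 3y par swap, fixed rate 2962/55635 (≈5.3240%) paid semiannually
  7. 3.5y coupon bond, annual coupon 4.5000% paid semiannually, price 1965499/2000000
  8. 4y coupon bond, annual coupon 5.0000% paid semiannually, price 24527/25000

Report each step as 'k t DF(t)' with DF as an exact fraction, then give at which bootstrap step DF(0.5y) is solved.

step 1 [0.5y] bond c/2=27/800: DF=(4034933/4000000 − 27/800·(0))/(1+27/800) = 4879/5000 ≈ 0.975800
step 2 [1y] swap r/2=191/9688: DF=(1 − 191/9688·(0.975800))/(1+191/9688) = 4809/5000 ≈ 0.961800
step 3 [1.5y] bond c/2=19/800: DF=(4114453/4000000 − 19/800·(0.975800+0.961800))/(1+19/800) = 4799/5000 ≈ 0.959800
step 4 [2y] bond c/2=1/200: DF=(933057/1000000 − 1/200·(0.975800+0.961800+0.959800))/(1+1/200) = 457/500 ≈ 0.914000
step 5 [2.5y] swap r/2=499/23558: DF=(1 − 499/23558·(0.975800+0.961800+0.959800+0.914000))/(1+499/23558) = 4501/5000 ≈ 0.900200
step 6 [3y] swap r/2=1481/55635: DF=(1 − 1481/55635·(0.975800+0.961800+0.959800+0.914000+0.900200))/(1+1481/55635) = 8519/10000 ≈ 0.851900
step 7 [3.5y] bond c/2=9/400: DF=(1965499/2000000 − 9/400·(0.975800+0.961800+0.959800+0.914000+0.900200+0.851900))/(1+9/400) = 8387/10000 ≈ 0.838700
step 8 [4y] bond c/2=1/40: DF=(24527/25000 − 1/40·(0.975800+0.961800+0.959800+0.914000+0.900200+0.851900+0.838700))/(1+1/40) = 801/1000 ≈ 0.801000

1 1/2 4879/5000
2 1 4809/5000
3 3/2 4799/5000
4 2 457/500
5 5/2 4501/5000
6 3 8519/10000
7 7/2 8387/10000
8 4 801/1000
DF(0.5y) is solved at step 1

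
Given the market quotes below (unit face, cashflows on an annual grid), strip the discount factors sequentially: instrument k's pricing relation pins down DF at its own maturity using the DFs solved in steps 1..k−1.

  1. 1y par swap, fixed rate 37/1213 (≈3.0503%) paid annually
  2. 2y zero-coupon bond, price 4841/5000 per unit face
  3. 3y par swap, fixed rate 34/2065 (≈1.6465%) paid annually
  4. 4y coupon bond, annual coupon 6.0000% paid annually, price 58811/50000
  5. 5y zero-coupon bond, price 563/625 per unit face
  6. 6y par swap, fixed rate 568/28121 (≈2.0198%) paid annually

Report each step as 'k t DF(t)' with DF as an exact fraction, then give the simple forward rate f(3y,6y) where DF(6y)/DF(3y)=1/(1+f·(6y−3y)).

1 1 1213/1250
2 2 4841/5000
3 3 2381/2500
4 4 473/500
5 5 563/625
6 6 554/625
f(3y,6y) = ((2381/2500)/(554/625) − 1)/(3) = 55/2216 ≈ 2.4819%

step 1 [1y] swap r/1=37/1213: DF=(1 − 37/1213·(0))/(1+37/1213) = 1213/1250 ≈ 0.970400
step 2 [2y] zero: DF = P = 4841/5000 ≈ 0.968200
step 3 [3y] swap r/1=34/2065: DF=(1 − 34/2065·(0.970400+0.968200))/(1+34/2065) = 2381/2500 ≈ 0.952400
step 4 [4y] bond c/1=3/50: DF=(58811/50000 − 3/50·(0.970400+0.968200+0.952400))/(1+3/50) = 473/500 ≈ 0.946000
step 5 [5y] zero: DF = P = 563/625 ≈ 0.900800
step 6 [6y] swap r/1=568/28121: DF=(1 − 568/28121·(0.970400+0.968200+0.952400+0.946000+0.900800))/(1+568/28121) = 554/625 ≈ 0.886400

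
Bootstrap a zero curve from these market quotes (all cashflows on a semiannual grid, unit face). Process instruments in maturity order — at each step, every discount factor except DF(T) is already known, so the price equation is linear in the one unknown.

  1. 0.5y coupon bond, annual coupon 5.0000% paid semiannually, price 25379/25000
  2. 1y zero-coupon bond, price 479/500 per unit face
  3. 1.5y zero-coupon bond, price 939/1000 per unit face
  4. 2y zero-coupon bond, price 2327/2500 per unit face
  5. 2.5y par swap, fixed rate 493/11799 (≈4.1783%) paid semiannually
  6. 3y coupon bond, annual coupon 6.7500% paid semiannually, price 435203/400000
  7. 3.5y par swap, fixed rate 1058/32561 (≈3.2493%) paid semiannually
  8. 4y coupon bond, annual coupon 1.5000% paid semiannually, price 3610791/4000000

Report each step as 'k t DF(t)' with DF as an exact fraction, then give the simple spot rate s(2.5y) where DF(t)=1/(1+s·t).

1 1/2 619/625
2 1 479/500
3 3/2 939/1000
4 2 2327/2500
5 5/2 4507/5000
6 3 1123/1250
7 7/2 4471/5000
8 4 339/400
s(2.5y) = (1/(4507/5000) − 1)/(5/2) = 986/22535 ≈ 4.3754%

step 1 [0.5y] bond c/2=1/40: DF=(25379/25000 − 1/40·(0))/(1+1/40) = 619/625 ≈ 0.990400
step 2 [1y] zero: DF = P = 479/500 ≈ 0.958000
step 3 [1.5y] zero: DF = P = 939/1000 ≈ 0.939000
step 4 [2y] zero: DF = P = 2327/2500 ≈ 0.930800
step 5 [2.5y] swap r/2=493/23598: DF=(1 − 493/23598·(0.990400+0.958000+0.939000+0.930800))/(1+493/23598) = 4507/5000 ≈ 0.901400
step 6 [3y] bond c/2=27/800: DF=(435203/400000 − 27/800·(0.990400+0.958000+0.939000+0.930800+0.901400))/(1+27/800) = 1123/1250 ≈ 0.898400
step 7 [3.5y] swap r/2=529/32561: DF=(1 − 529/32561·(0.990400+0.958000+0.939000+0.930800+0.901400+0.898400))/(1+529/32561) = 4471/5000 ≈ 0.894200
step 8 [4y] bond c/2=3/400: DF=(3610791/4000000 − 3/400·(0.990400+0.958000+0.939000+0.930800+0.901400+0.898400+0.894200))/(1+3/400) = 339/400 ≈ 0.847500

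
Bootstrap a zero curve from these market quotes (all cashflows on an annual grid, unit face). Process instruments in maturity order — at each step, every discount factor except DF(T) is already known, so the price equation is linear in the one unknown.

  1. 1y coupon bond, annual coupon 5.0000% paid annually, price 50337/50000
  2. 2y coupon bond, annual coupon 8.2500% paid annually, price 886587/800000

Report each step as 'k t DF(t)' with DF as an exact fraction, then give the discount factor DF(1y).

step 1 [1y] bond c/1=1/20: DF=(50337/50000 − 1/20·(0))/(1+1/20) = 2397/2500 ≈ 0.958800
step 2 [2y] bond c/1=33/400: DF=(886587/800000 − 33/400·(0.958800))/(1+33/400) = 9507/10000 ≈ 0.950700

1 1 2397/2500
2 2 9507/10000
DF(1y) = 2397/2500 ≈ 0.958800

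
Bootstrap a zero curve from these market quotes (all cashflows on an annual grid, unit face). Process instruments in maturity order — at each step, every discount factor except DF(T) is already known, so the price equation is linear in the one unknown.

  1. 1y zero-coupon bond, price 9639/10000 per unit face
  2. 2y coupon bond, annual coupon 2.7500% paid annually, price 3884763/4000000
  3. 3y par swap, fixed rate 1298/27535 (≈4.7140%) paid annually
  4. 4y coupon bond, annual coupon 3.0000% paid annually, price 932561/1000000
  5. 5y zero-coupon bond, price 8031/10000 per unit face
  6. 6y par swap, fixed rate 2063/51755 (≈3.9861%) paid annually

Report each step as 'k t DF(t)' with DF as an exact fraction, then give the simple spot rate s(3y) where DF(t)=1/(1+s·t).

1 1 9639/10000
2 2 4597/5000
3 3 4351/5000
4 4 2063/2500
5 5 8031/10000
6 6 7937/10000
s(3y) = (1/(4351/5000) − 1)/(3) = 649/13053 ≈ 4.9720%

step 1 [1y] zero: DF = P = 9639/10000 ≈ 0.963900
step 2 [2y] bond c/1=11/400: DF=(3884763/4000000 − 11/400·(0.963900))/(1+11/400) = 4597/5000 ≈ 0.919400
step 3 [3y] swap r/1=1298/27535: DF=(1 − 1298/27535·(0.963900+0.919400))/(1+1298/27535) = 4351/5000 ≈ 0.870200
step 4 [4y] bond c/1=3/100: DF=(932561/1000000 − 3/100·(0.963900+0.919400+0.870200))/(1+3/100) = 2063/2500 ≈ 0.825200
step 5 [5y] zero: DF = P = 8031/10000 ≈ 0.803100
step 6 [6y] swap r/1=2063/51755: DF=(1 − 2063/51755·(0.963900+0.919400+0.870200+0.825200+0.803100))/(1+2063/51755) = 7937/10000 ≈ 0.793700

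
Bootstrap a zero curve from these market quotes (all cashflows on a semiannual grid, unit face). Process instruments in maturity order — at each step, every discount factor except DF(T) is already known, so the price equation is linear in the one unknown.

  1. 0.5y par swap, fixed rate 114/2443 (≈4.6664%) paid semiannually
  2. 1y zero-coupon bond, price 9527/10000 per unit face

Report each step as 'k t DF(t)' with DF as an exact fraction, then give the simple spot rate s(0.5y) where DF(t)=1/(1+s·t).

1 1/2 2443/2500
2 1 9527/10000
s(0.5y) = (1/(2443/2500) − 1)/(1/2) = 114/2443 ≈ 4.6664%

step 1 [0.5y] swap r/2=57/2443: DF=(1 − 57/2443·(0))/(1+57/2443) = 2443/2500 ≈ 0.977200
step 2 [1y] zero: DF = P = 9527/10000 ≈ 0.952700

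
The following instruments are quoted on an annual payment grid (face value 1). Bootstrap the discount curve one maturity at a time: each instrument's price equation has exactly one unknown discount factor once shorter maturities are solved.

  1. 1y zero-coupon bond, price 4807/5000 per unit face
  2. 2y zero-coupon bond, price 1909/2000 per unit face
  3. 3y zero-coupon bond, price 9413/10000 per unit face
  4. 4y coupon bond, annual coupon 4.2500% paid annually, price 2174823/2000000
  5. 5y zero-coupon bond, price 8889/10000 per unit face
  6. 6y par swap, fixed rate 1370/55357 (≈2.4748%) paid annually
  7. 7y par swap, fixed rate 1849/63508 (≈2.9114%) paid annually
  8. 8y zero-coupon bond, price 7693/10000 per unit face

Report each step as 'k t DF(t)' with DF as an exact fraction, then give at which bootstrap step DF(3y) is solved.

1 1 4807/5000
2 2 1909/2000
3 3 9413/10000
4 4 4633/5000
5 5 8889/10000
6 6 863/1000
7 7 8151/10000
8 8 7693/10000
DF(3y) is solved at step 3

step 1 [1y] zero: DF = P = 4807/5000 ≈ 0.961400
step 2 [2y] zero: DF = P = 1909/2000 ≈ 0.954500
step 3 [3y] zero: DF = P = 9413/10000 ≈ 0.941300
step 4 [4y] bond c/1=17/400: DF=(2174823/2000000 − 17/400·(0.961400+0.954500+0.941300))/(1+17/400) = 4633/5000 ≈ 0.926600
step 5 [5y] zero: DF = P = 8889/10000 ≈ 0.888900
step 6 [6y] swap r/1=1370/55357: DF=(1 − 1370/55357·(0.961400+0.954500+0.941300+0.926600+0.888900))/(1+1370/55357) = 863/1000 ≈ 0.863000
step 7 [7y] swap r/1=1849/63508: DF=(1 − 1849/63508·(0.961400+0.954500+0.941300+0.926600+0.888900+0.863000))/(1+1849/63508) = 8151/10000 ≈ 0.815100
step 8 [8y] zero: DF = P = 7693/10000 ≈ 0.769300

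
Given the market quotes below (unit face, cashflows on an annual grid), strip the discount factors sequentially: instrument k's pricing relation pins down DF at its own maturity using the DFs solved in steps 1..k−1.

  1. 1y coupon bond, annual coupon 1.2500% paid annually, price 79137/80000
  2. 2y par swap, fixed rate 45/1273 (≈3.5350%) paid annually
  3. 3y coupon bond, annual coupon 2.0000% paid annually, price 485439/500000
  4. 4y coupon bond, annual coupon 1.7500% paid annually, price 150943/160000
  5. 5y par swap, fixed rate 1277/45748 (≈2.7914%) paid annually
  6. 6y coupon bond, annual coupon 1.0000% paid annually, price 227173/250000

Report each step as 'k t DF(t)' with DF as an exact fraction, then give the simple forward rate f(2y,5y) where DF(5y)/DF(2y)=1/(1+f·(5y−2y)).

1 1 977/1000
2 2 373/400
3 3 1143/1250
4 4 4393/5000
5 5 8723/10000
6 6 534/625
f(2y,5y) = ((373/400)/(8723/10000) − 1)/(3) = 602/26169 ≈ 2.3004%

step 1 [1y] bond c/1=1/80: DF=(79137/80000 − 1/80·(0))/(1+1/80) = 977/1000 ≈ 0.977000
step 2 [2y] swap r/1=45/1273: DF=(1 − 45/1273·(0.977000))/(1+45/1273) = 373/400 ≈ 0.932500
step 3 [3y] bond c/1=1/50: DF=(485439/500000 − 1/50·(0.977000+0.932500))/(1+1/50) = 1143/1250 ≈ 0.914400
step 4 [4y] bond c/1=7/400: DF=(150943/160000 − 7/400·(0.977000+0.932500+0.914400))/(1+7/400) = 4393/5000 ≈ 0.878600
step 5 [5y] swap r/1=1277/45748: DF=(1 − 1277/45748·(0.977000+0.932500+0.914400+0.878600))/(1+1277/45748) = 8723/10000 ≈ 0.872300
step 6 [6y] bond c/1=1/100: DF=(227173/250000 − 1/100·(0.977000+0.932500+0.914400+0.878600+0.872300))/(1+1/100) = 534/625 ≈ 0.854400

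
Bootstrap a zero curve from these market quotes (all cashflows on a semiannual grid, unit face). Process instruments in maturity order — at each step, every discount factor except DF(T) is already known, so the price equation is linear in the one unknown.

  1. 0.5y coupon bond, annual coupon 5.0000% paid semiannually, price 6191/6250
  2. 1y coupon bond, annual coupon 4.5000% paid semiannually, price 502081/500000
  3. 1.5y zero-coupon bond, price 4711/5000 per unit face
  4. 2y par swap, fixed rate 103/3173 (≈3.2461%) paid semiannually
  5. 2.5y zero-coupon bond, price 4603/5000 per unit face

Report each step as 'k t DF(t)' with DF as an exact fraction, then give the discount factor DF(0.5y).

1 1/2 604/625
2 1 1201/1250
3 3/2 4711/5000
4 2 4691/5000
5 5/2 4603/5000
DF(0.5y) = 604/625 ≈ 0.966400

step 1 [0.5y] bond c/2=1/40: DF=(6191/6250 − 1/40·(0))/(1+1/40) = 604/625 ≈ 0.966400
step 2 [1y] bond c/2=9/400: DF=(502081/500000 − 9/400·(0.966400))/(1+9/400) = 1201/1250 ≈ 0.960800
step 3 [1.5y] zero: DF = P = 4711/5000 ≈ 0.942200
step 4 [2y] swap r/2=103/6346: DF=(1 − 103/6346·(0.966400+0.960800+0.942200))/(1+103/6346) = 4691/5000 ≈ 0.938200
step 5 [2.5y] zero: DF = P = 4603/5000 ≈ 0.920600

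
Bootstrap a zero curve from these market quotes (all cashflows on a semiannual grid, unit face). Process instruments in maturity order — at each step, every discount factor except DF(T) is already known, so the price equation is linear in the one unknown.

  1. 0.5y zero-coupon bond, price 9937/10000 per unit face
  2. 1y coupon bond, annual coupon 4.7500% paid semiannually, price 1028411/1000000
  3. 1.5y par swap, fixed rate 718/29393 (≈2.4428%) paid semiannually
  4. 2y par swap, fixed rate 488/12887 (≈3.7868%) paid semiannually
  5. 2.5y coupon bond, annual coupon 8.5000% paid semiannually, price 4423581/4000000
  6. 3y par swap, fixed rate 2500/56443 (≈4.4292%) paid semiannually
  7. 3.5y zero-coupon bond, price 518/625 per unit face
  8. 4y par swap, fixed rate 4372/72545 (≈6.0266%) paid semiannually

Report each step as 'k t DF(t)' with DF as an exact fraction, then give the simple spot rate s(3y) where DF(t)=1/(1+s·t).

step 1 [0.5y] zero: DF = P = 9937/10000 ≈ 0.993700
step 2 [1y] bond c/2=19/800: DF=(1028411/1000000 − 19/800·(0.993700))/(1+19/800) = 1963/2000 ≈ 0.981500
step 3 [1.5y] swap r/2=359/29393: DF=(1 − 359/29393·(0.993700+0.981500))/(1+359/29393) = 9641/10000 ≈ 0.964100
step 4 [2y] swap r/2=244/12887: DF=(1 − 244/12887·(0.993700+0.981500+0.964100))/(1+244/12887) = 2317/2500 ≈ 0.926800
step 5 [2.5y] bond c/2=17/400: DF=(4423581/4000000 − 17/400·(0.993700+0.981500+0.964100+0.926800))/(1+17/400) = 1129/1250 ≈ 0.903200
step 6 [3y] swap r/2=1250/56443: DF=(1 − 1250/56443·(0.993700+0.981500+0.964100+0.926800+0.903200))/(1+1250/56443) = 7/8 ≈ 0.875000
step 7 [3.5y] zero: DF = P = 518/625 ≈ 0.828800
step 8 [4y] swap r/2=2186/72545: DF=(1 − 2186/72545·(0.993700+0.981500+0.964100+0.926800+0.903200+0.875000+0.828800))/(1+2186/72545) = 3907/5000 ≈ 0.781400

1 1/2 9937/10000
2 1 1963/2000
3 3/2 9641/10000
4 2 2317/2500
5 5/2 1129/1250
6 3 7/8
7 7/2 518/625
8 4 3907/5000
s(3y) = (1/(7/8) − 1)/(3) = 1/21 ≈ 4.7619%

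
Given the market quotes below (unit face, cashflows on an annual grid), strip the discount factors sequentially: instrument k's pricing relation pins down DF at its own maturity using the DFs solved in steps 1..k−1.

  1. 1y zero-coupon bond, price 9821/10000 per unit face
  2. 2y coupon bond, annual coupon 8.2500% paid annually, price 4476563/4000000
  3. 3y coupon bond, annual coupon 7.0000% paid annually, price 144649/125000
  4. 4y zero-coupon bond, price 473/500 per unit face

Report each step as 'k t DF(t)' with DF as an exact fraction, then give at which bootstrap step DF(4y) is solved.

step 1 [1y] zero: DF = P = 9821/10000 ≈ 0.982100
step 2 [2y] bond c/1=33/400: DF=(4476563/4000000 − 33/400·(0.982100))/(1+33/400) = 959/1000 ≈ 0.959000
step 3 [3y] bond c/1=7/100: DF=(144649/125000 − 7/100·(0.982100+0.959000))/(1+7/100) = 1909/2000 ≈ 0.954500
step 4 [4y] zero: DF = P = 473/500 ≈ 0.946000

1 1 9821/10000
2 2 959/1000
3 3 1909/2000
4 4 473/500
DF(4y) is solved at step 4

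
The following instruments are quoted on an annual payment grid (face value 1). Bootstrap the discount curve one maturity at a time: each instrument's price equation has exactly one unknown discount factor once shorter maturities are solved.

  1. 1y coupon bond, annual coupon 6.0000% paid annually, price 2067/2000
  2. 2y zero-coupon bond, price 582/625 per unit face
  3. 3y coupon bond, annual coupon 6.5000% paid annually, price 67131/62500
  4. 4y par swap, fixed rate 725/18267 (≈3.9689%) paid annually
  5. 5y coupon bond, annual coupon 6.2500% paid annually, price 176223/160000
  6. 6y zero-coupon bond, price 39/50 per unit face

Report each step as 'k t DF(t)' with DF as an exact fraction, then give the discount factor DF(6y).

step 1 [1y] bond c/1=3/50: DF=(2067/2000 − 3/50·(0))/(1+3/50) = 39/40 ≈ 0.975000
step 2 [2y] zero: DF = P = 582/625 ≈ 0.931200
step 3 [3y] bond c/1=13/200: DF=(67131/62500 − 13/200·(0.975000+0.931200))/(1+13/200) = 4461/5000 ≈ 0.892200
step 4 [4y] swap r/1=725/18267: DF=(1 − 725/18267·(0.975000+0.931200+0.892200))/(1+725/18267) = 171/200 ≈ 0.855000
step 5 [5y] bond c/1=1/16: DF=(176223/160000 − 1/16·(0.975000+0.931200+0.892200+0.855000))/(1+1/16) = 8217/10000 ≈ 0.821700
step 6 [6y] zero: DF = P = 39/50 ≈ 0.780000

1 1 39/40
2 2 582/625
3 3 4461/5000
4 4 171/200
5 5 8217/10000
6 6 39/50
DF(6y) = 39/50 ≈ 0.780000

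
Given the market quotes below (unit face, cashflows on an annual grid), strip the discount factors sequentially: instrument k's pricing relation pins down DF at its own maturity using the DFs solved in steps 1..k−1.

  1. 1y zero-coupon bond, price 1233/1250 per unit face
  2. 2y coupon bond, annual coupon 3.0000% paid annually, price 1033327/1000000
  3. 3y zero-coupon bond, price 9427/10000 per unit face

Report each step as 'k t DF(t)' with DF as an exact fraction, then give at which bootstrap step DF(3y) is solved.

step 1 [1y] zero: DF = P = 1233/1250 ≈ 0.986400
step 2 [2y] bond c/1=3/100: DF=(1033327/1000000 − 3/100·(0.986400))/(1+3/100) = 1949/2000 ≈ 0.974500
step 3 [3y] zero: DF = P = 9427/10000 ≈ 0.942700

1 1 1233/1250
2 2 1949/2000
3 3 9427/10000
DF(3y) is solved at step 3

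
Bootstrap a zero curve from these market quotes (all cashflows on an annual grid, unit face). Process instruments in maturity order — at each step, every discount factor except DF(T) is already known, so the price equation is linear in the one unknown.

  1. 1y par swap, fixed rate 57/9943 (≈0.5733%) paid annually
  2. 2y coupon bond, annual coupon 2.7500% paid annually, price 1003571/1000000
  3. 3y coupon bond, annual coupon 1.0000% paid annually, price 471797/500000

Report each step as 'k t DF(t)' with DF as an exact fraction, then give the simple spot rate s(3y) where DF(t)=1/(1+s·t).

1 1 9943/10000
2 2 9501/10000
3 3 183/200
s(3y) = (1/(183/200) − 1)/(3) = 17/549 ≈ 3.0965%

step 1 [1y] swap r/1=57/9943: DF=(1 − 57/9943·(0))/(1+57/9943) = 9943/10000 ≈ 0.994300
step 2 [2y] bond c/1=11/400: DF=(1003571/1000000 − 11/400·(0.994300))/(1+11/400) = 9501/10000 ≈ 0.950100
step 3 [3y] bond c/1=1/100: DF=(471797/500000 − 1/100·(0.994300+0.950100))/(1+1/100) = 183/200 ≈ 0.915000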